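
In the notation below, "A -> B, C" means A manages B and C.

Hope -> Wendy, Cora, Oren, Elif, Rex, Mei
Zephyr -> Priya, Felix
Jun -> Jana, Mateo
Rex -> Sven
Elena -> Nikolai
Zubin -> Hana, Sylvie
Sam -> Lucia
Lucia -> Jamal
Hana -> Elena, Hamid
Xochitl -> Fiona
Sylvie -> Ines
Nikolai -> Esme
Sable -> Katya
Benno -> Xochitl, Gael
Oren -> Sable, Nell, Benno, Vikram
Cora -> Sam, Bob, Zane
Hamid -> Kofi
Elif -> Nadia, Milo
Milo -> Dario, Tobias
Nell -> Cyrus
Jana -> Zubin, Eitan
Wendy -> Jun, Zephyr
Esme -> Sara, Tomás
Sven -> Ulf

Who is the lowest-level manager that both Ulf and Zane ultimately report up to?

Hope

Ulf's chain of managers is Sven, Rex, Hope. Zane's chain of managers is Cora, Hope. The first manager that appears in both chains is Hope.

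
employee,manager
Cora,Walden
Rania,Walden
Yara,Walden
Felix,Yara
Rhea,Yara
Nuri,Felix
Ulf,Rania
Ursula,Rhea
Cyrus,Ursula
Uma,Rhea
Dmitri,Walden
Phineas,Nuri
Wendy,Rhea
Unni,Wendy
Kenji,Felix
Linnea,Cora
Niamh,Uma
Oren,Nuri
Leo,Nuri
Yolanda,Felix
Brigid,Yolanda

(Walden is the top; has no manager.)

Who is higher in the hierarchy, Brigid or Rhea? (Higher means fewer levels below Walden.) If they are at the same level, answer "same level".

Brigid is 4 levels below Walden; Rhea is 2. Rhea is higher.

Rhea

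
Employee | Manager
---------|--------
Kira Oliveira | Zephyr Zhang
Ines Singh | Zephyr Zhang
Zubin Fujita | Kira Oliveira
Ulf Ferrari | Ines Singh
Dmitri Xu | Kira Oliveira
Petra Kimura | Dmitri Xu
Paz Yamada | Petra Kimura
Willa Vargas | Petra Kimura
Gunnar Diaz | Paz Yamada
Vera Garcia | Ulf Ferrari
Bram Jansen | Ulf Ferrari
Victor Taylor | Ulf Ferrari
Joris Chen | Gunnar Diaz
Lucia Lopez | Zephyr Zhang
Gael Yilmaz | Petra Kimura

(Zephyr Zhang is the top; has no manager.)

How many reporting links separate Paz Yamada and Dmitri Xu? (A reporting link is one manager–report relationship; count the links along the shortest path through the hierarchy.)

Paz Yamada is in Dmitri Xu's organization: the chain from Paz Yamada up to Dmitri Xu is Paz Yamada → Petra Kimura → Dmitri Xu, which is 2 links.

2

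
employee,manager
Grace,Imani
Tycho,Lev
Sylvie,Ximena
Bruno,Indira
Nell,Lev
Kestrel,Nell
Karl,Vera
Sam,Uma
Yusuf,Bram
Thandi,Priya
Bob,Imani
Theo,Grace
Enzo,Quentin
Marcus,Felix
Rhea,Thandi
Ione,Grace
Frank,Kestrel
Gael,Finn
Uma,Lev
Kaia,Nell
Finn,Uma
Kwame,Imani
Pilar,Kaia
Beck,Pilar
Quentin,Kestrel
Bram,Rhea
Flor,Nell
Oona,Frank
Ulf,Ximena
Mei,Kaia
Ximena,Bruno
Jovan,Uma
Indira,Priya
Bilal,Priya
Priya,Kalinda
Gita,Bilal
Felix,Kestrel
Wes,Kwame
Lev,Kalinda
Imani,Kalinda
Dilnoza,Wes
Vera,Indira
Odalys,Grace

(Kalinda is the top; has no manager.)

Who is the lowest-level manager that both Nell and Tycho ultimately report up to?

Lev

Nell's chain of managers is Lev, Kalinda. Tycho's chain of managers is Lev, Kalinda. The first manager that appears in both chains is Lev.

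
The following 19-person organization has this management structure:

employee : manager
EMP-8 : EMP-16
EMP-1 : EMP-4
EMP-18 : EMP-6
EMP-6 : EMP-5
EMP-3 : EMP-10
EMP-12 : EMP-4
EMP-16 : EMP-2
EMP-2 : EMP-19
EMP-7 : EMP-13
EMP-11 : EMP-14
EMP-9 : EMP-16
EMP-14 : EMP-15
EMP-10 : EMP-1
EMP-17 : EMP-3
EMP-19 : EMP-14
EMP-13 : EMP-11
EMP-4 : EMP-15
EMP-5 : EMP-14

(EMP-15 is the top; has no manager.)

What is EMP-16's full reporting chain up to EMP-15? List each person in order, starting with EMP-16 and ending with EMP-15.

EMP-16 -> EMP-2 -> EMP-19 -> EMP-14 -> EMP-15

EMP-16 reports to EMP-2. EMP-2 reports to EMP-19. EMP-19 reports to EMP-14. EMP-14 reports to EMP-15. EMP-15 is at the top.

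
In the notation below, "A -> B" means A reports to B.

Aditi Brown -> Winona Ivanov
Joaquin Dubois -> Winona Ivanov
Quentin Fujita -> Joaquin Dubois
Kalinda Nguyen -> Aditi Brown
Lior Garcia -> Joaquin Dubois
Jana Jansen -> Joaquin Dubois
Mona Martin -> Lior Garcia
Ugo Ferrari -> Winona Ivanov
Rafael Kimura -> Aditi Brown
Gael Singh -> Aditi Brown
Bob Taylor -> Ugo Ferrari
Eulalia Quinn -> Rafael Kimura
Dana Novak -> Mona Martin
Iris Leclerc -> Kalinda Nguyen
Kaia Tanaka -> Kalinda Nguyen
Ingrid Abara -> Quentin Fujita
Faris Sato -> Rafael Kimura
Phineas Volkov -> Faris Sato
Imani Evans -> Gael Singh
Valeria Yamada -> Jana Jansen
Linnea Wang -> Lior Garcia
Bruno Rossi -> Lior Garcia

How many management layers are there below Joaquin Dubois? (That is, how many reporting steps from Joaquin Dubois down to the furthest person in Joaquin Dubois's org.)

The longest chain under Joaquin Dubois runs Joaquin Dubois → Lior Garcia → Mona Martin → Dana Novak, which is 3 levels below Joaquin Dubois.

3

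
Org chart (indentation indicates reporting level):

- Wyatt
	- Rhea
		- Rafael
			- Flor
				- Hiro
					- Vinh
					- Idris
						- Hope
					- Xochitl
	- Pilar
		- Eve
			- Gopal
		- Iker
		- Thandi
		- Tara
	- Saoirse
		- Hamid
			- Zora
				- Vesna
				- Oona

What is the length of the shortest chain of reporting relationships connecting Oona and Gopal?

7

Oona is 4 levels below Wyatt, and Gopal is 3 levels below Wyatt (their lowest common manager). The shortest path runs up from Oona to Wyatt and back down to Gopal: 4 + 3 = 7 links.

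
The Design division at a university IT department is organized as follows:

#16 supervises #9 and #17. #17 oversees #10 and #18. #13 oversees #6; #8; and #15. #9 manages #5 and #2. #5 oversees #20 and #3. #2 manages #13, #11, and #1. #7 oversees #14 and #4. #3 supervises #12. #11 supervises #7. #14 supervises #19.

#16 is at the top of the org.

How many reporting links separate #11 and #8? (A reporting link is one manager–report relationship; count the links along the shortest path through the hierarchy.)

#11 is 1 level below #2, and #8 is 2 levels below #2 (their lowest common manager). The shortest path runs up from #11 to #2 and back down to #8: 1 + 2 = 3 links.

3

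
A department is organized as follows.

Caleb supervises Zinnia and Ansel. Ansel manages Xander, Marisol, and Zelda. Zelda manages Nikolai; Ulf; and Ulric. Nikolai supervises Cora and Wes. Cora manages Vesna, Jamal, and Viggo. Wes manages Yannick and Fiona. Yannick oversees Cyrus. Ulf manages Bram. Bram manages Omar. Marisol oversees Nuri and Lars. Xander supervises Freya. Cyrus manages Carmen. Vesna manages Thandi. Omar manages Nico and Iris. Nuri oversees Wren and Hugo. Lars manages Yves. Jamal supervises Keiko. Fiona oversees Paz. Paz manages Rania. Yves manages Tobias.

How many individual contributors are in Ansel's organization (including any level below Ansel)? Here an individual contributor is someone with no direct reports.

12

The people in Ansel's organization with no one reporting to them are Freya, Tobias, Hugo, Wren, Ulric, Iris, Nico, Rania, Carmen, Viggo, Keiko, Thandi. That is 12.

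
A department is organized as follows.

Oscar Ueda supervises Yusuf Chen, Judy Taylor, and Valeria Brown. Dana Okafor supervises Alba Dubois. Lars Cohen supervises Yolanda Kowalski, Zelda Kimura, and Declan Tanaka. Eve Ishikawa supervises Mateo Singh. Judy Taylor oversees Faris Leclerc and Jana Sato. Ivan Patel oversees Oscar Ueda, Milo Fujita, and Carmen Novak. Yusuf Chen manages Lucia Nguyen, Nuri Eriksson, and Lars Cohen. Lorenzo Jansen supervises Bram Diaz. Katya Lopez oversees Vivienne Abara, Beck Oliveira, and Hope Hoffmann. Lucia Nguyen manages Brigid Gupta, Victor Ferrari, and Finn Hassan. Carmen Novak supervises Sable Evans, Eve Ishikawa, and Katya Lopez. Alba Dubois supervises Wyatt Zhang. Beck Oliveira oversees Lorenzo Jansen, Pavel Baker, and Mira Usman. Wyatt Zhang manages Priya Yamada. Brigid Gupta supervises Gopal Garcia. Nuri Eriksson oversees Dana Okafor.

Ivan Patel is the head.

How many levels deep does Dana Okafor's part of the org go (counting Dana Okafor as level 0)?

The longest chain under Dana Okafor runs Dana Okafor → Alba Dubois → Wyatt Zhang → Priya Yamada, which is 3 levels below Dana Okafor.

3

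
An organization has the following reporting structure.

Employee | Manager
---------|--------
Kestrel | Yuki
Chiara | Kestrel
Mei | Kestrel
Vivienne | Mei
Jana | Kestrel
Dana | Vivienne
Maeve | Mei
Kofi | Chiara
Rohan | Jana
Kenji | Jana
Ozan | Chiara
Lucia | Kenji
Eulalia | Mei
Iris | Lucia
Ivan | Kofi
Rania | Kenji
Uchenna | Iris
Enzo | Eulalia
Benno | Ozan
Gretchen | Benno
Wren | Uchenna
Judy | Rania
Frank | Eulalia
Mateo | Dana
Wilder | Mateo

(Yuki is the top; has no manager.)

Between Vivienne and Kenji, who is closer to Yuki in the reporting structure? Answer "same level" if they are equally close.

same level

Both Vivienne and Kenji are 3 levels below Yuki.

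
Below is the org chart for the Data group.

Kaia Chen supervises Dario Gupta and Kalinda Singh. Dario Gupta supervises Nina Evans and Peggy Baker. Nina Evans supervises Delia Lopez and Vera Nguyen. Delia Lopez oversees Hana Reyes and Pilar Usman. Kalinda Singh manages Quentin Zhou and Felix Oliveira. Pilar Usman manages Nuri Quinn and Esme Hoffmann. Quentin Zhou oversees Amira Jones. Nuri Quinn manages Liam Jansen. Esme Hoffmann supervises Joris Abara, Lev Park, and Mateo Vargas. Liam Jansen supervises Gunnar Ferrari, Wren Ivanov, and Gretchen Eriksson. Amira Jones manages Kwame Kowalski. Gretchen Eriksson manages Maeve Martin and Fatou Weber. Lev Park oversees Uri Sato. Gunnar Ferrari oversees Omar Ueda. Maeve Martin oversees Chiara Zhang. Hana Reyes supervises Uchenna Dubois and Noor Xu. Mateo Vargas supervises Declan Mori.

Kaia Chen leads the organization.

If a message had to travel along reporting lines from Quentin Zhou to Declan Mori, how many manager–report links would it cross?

9

Quentin Zhou is 2 levels below Kaia Chen, and Declan Mori is 7 levels below Kaia Chen (their lowest common manager). The shortest path runs up from Quentin Zhou to Kaia Chen and back down to Declan Mori: 2 + 7 = 9 links.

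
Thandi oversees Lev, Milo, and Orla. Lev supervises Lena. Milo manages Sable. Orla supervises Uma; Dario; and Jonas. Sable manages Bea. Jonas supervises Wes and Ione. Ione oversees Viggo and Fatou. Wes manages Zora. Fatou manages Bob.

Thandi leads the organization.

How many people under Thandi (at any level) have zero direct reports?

7

The people in Thandi's organization with no one reporting to them are Uma, Dario, Zora, Bob, Viggo, Bea, Lena. That is 7.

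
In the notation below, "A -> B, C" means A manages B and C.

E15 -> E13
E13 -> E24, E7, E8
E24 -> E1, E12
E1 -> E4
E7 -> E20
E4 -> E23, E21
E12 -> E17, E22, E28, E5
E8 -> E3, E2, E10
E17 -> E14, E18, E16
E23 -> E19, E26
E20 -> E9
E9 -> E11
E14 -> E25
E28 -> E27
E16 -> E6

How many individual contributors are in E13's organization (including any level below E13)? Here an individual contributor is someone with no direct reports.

The people in E13's organization with no one reporting to them are E10, E2, E3, E11, E5, E27, E22, E6, E18, E25, E21, E26, E19. That is 13.

13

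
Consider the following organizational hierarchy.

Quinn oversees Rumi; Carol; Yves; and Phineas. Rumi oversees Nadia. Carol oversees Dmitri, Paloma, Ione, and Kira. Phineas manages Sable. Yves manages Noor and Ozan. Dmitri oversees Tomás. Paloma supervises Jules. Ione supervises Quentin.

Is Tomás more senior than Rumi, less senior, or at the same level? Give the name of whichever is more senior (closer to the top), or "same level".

Rumi

Tomás is 3 levels below Quinn; Rumi is 1. Rumi is higher.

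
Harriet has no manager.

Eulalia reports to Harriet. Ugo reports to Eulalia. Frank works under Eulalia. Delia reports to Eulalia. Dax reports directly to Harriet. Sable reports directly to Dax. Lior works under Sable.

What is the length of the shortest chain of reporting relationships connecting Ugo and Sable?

Ugo is 2 levels below Harriet, and Sable is 2 levels below Harriet (their lowest common manager). The shortest path runs up from Ugo to Harriet and back down to Sable: 2 + 2 = 4 links.

4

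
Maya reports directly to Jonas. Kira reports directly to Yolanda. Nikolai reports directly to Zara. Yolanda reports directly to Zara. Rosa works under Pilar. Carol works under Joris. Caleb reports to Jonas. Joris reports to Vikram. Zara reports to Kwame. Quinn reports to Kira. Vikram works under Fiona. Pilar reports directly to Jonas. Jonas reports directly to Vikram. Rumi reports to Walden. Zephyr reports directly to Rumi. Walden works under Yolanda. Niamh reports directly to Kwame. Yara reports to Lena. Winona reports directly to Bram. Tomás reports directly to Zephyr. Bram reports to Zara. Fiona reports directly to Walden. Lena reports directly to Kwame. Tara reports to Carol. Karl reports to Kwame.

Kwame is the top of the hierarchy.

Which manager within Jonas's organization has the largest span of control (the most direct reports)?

Direct-report counts within Jonas's organization: Jonas has 3; Pilar has 1. The largest is 3, held by Jonas.

Jonas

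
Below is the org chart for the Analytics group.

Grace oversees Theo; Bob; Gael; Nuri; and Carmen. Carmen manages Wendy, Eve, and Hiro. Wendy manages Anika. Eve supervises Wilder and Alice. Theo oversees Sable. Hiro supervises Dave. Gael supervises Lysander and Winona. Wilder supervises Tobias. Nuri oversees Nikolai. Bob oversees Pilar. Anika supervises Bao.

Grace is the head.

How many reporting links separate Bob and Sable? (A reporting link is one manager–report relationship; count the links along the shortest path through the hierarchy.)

3

Bob is 1 level below Grace, and Sable is 2 levels below Grace (their lowest common manager). The shortest path runs up from Bob to Grace and back down to Sable: 1 + 2 = 3 links.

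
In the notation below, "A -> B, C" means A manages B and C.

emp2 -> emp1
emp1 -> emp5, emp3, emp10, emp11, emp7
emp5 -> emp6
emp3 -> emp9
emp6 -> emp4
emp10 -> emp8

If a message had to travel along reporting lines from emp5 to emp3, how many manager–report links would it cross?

2

emp5 is 1 level below emp1, and emp3 is 1 level below emp1 (their lowest common manager). The shortest path runs up from emp5 to emp1 and back down to emp3: 1 + 1 = 2 links.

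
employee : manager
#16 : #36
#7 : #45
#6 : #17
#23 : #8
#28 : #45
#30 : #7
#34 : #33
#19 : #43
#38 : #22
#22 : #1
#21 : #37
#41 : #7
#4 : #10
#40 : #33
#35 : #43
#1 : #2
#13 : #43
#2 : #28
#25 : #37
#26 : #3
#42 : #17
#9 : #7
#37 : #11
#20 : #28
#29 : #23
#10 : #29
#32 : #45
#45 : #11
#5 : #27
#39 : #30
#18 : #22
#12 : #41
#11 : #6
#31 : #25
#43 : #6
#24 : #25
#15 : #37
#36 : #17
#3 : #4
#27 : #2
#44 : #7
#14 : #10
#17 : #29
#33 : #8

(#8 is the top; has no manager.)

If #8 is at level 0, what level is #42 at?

4

Chain from #42 up to #8: #42 → #17 → #29 → #23 → #8. That is 4 steps up, so #42 is 4 levels below #8.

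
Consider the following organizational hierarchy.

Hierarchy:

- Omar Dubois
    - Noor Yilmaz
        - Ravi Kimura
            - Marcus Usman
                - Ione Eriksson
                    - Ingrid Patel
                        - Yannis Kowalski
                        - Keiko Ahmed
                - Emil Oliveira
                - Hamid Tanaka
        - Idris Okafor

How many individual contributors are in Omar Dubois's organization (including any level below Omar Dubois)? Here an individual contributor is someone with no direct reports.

5

The people in Omar Dubois's organization with no one reporting to them are Idris Okafor, Hamid Tanaka, Emil Oliveira, Keiko Ahmed, Yannis Kowalski. That is 5.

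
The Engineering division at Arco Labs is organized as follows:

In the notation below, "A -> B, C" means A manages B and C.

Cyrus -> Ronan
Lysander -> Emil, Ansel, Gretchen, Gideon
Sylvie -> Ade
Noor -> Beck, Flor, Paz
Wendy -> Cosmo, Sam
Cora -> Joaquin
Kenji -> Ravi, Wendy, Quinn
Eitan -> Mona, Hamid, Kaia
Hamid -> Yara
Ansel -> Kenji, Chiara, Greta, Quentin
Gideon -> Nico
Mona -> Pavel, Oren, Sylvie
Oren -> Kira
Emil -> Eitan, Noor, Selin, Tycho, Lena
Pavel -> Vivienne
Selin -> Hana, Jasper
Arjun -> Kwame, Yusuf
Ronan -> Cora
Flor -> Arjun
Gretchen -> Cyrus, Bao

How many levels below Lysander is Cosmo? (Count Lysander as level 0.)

Chain from Cosmo up to Lysander: Cosmo → Wendy → Kenji → Ansel → Lysander. That is 4 steps up, so Cosmo is 4 levels below Lysander.

4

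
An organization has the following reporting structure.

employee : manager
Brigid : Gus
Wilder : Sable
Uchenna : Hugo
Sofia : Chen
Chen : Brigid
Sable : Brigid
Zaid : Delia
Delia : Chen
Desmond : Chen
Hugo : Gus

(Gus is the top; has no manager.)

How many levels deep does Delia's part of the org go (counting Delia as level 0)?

The longest chain under Delia runs Delia → Zaid, which is 1 level below Delia.

1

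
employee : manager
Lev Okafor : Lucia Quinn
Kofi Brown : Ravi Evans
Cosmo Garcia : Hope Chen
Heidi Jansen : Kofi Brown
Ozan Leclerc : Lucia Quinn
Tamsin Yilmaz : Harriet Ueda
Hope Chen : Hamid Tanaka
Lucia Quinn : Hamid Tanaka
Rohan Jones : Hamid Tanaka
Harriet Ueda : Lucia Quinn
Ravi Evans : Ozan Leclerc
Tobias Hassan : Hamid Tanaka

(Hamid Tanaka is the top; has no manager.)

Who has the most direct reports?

Hamid Tanaka

Direct-report counts: Hamid Tanaka has 4; Lucia Quinn has 3; Ozan Leclerc has 1; Ravi Evans has 1; Kofi Brown has 1; Harriet Ueda has 1; Hope Chen has 1. The largest is 4, held by Hamid Tanaka.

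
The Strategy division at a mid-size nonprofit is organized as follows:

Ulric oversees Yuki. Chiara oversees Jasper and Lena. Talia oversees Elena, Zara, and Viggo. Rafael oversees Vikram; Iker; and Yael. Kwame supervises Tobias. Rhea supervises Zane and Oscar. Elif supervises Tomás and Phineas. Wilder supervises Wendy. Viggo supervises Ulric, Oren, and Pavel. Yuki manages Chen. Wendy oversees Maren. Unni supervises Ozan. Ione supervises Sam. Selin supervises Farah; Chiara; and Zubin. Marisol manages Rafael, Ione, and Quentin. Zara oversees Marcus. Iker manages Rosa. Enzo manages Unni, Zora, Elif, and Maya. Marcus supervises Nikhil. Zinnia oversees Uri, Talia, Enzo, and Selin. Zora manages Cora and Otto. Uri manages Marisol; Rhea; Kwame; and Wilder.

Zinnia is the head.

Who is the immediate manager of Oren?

Oren reports directly to Viggo.

Viggo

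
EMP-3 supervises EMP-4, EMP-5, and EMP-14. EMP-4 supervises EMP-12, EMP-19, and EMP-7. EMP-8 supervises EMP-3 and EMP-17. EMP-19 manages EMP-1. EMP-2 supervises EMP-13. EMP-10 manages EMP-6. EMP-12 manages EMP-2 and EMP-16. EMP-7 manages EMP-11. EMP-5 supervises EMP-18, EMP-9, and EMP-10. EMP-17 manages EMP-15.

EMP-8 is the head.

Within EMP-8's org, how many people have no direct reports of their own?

9

The people in EMP-8's organization with no one reporting to them are EMP-15, EMP-6, EMP-9, EMP-18, EMP-14, EMP-11, EMP-1, EMP-16, EMP-13. That is 9.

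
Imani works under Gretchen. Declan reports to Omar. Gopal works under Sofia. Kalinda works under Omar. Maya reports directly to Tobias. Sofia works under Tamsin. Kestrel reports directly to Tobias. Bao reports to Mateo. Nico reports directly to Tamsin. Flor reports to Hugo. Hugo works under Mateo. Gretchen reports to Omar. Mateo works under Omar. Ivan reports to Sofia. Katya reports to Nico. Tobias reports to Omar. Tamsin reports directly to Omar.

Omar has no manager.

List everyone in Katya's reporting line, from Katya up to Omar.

Katya -> Nico -> Tamsin -> Omar

Katya reports to Nico. Nico reports to Tamsin. Tamsin reports to Omar. Omar is at the top.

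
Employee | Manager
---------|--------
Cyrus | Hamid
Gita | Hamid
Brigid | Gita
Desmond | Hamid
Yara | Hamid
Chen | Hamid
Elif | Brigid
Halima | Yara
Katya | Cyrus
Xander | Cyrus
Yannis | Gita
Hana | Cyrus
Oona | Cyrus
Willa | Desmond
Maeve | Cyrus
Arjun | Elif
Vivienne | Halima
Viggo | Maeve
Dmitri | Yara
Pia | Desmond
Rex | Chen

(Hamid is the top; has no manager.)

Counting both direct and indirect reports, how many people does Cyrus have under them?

6

Cyrus directly manages Katya, Xander, Hana, Oona, Maeve. Katya has no reports. Xander has no reports. Hana has no reports. Oona has no reports. Under Maeve: Viggo (1). So Cyrus's organization is 5 direct reports plus everyone under them: 1 + 1 + 1 + 1 + 2 = 6.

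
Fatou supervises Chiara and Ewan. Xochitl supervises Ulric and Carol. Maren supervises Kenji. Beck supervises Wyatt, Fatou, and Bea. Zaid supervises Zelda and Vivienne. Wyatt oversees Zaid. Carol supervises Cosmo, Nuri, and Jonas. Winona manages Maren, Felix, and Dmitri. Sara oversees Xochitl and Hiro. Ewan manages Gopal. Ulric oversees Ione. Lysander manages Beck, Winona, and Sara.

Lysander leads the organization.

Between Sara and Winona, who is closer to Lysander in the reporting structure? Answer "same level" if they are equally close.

same level

Both Sara and Winona are 1 level below Lysander.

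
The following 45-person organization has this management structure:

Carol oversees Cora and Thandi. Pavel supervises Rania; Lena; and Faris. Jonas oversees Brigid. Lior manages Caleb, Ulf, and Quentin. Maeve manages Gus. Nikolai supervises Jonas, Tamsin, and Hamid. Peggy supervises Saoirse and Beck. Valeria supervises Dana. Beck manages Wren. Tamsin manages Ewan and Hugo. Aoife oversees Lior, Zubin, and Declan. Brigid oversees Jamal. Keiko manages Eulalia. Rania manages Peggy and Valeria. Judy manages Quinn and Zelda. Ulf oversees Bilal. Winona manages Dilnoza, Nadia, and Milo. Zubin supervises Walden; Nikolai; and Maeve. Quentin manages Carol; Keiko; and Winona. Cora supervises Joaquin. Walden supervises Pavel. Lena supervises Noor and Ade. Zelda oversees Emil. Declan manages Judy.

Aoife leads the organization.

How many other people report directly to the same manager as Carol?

Carol reports to Quentin. Quentin's other direct reports are Keiko, Winona — 2 peers.

2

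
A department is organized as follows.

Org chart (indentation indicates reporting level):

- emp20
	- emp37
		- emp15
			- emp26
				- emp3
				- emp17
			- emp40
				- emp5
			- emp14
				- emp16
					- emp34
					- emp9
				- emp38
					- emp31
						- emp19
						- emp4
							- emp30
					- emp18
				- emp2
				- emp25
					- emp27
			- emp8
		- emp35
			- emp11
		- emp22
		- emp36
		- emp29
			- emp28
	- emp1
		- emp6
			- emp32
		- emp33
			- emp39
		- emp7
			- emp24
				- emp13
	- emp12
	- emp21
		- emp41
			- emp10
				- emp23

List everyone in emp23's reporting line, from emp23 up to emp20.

emp23 -> emp10 -> emp41 -> emp21 -> emp20

emp23 reports to emp10. emp10 reports to emp41. emp41 reports to emp21. emp21 reports to emp20. emp20 is at the top.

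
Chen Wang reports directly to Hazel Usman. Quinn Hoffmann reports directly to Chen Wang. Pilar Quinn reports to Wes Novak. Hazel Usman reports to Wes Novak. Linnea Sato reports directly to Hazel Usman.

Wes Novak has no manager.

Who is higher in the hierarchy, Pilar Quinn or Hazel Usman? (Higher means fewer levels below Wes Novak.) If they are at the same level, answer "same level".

same level

Both Pilar Quinn and Hazel Usman are 1 level below Wes Novak.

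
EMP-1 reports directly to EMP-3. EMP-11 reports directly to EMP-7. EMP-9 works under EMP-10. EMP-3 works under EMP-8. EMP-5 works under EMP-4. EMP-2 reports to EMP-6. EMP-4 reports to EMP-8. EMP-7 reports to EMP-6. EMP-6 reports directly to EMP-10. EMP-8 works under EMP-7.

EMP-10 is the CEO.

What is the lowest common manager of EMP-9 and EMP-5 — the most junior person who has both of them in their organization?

EMP-9's chain of managers is EMP-10. EMP-5's chain of managers is EMP-4, EMP-8, EMP-7, EMP-6, EMP-10. The first manager that appears in both chains is EMP-10.

EMP-10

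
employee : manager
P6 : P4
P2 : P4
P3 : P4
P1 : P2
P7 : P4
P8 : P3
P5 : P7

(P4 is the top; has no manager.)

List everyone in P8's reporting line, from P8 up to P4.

P8 reports to P3. P3 reports to P4. P4 is at the top.

P8 -> P3 -> P4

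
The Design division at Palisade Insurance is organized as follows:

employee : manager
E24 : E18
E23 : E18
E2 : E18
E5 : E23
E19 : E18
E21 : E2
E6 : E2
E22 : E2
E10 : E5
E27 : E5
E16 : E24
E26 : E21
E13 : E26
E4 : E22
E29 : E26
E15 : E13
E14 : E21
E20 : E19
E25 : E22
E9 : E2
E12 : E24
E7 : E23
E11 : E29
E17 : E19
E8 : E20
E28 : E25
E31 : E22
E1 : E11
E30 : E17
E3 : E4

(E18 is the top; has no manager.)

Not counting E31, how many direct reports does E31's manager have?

E31 reports to E22. E22's other direct reports are E4, E25 — 2 peers.

2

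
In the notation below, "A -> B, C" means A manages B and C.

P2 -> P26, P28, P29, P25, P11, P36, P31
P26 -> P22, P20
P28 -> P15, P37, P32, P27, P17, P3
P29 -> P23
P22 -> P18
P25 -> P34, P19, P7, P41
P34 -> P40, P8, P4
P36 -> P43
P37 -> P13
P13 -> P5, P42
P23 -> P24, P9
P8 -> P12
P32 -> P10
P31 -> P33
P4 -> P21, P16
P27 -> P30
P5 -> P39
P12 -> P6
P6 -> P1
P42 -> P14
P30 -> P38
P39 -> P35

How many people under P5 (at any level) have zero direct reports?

1

The only person in P5's organization with no one reporting to them is P35. That is 1.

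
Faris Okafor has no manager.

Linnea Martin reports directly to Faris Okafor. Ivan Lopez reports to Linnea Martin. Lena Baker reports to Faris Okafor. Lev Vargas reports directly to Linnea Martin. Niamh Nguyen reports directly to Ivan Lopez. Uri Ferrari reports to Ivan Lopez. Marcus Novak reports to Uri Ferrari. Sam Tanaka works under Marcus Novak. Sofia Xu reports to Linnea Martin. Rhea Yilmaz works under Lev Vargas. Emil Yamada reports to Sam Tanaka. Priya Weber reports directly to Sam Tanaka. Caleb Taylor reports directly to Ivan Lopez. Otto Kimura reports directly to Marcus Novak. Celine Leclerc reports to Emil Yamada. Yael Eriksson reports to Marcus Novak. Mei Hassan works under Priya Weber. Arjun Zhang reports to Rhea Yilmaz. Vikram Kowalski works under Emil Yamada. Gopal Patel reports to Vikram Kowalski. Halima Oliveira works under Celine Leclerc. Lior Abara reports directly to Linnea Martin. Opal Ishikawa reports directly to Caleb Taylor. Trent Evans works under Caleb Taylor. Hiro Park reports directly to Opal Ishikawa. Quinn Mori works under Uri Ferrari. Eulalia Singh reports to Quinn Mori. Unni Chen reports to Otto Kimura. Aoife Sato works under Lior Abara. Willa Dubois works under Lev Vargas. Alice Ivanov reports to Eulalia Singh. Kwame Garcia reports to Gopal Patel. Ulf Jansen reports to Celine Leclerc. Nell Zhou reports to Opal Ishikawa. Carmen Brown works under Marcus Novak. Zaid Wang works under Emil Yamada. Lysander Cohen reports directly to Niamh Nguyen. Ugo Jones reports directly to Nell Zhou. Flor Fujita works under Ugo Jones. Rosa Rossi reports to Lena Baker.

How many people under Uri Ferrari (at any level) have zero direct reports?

The people in Uri Ferrari's organization with no one reporting to them are Alice Ivanov, Carmen Brown, Yael Eriksson, Unni Chen, Mei Hassan, Zaid Wang, Kwame Garcia, Ulf Jansen, Halima Oliveira. That is 9.

9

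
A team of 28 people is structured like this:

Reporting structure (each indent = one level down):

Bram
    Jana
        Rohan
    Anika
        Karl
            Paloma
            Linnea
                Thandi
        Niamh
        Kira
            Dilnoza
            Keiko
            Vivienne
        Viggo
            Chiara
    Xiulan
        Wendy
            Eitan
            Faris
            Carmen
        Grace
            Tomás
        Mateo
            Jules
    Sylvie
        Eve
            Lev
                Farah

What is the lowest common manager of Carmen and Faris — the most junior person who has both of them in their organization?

Carmen's chain of managers is Wendy, Xiulan, Bram. Faris's chain of managers is Wendy, Xiulan, Bram. The first manager that appears in both chains is Wendy.

Wendy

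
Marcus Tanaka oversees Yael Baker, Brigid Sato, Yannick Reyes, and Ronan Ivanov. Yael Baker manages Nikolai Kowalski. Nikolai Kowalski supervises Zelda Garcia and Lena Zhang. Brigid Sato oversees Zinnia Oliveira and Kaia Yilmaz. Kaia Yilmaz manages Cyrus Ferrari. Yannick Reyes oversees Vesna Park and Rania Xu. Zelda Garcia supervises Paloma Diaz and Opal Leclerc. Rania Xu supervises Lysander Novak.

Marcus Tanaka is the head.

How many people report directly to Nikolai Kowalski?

Nikolai Kowalski directly manages Lena Zhang, Zelda Garcia. That is 2 direct reports.

2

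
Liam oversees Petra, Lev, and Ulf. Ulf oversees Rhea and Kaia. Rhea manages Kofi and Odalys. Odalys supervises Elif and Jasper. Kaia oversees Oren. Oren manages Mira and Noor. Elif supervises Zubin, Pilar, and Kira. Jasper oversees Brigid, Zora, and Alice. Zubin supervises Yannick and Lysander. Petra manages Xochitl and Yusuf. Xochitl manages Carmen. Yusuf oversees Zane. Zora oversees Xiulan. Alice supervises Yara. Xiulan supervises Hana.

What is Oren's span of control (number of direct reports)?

2

Oren directly manages Noor, Mira. That is 2 direct reports.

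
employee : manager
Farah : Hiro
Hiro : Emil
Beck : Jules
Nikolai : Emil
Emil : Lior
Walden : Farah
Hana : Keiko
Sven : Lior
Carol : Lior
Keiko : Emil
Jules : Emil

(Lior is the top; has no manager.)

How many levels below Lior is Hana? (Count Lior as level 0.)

3

Chain from Hana up to Lior: Hana → Keiko → Emil → Lior. That is 3 steps up, so Hana is 3 levels below Lior.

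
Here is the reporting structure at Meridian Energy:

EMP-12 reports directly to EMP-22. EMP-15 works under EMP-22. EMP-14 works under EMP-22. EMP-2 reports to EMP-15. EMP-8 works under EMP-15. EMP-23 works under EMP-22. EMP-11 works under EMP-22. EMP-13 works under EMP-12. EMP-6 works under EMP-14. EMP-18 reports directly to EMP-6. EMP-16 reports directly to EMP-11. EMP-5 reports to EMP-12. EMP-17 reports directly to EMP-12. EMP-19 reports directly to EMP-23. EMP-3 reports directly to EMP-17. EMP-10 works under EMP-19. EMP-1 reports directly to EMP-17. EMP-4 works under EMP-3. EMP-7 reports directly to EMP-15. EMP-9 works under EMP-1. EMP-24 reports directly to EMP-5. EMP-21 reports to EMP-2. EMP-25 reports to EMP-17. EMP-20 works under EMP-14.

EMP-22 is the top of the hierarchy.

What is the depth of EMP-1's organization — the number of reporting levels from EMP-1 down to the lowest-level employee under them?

1

The longest chain under EMP-1 runs EMP-1 → EMP-9, which is 1 level below EMP-1.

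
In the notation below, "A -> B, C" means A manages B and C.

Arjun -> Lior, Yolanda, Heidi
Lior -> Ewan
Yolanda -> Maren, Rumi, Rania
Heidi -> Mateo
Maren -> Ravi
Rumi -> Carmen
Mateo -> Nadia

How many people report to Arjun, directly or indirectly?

11

Arjun directly manages Lior, Yolanda, Heidi. Under Lior: Ewan (1). Under Yolanda: Rania, Rumi, Carmen, Maren, Ravi (5). Under Heidi: Mateo, Nadia (2). So Arjun's organization is 3 direct reports plus everyone under them: 2 + 6 + 3 = 11.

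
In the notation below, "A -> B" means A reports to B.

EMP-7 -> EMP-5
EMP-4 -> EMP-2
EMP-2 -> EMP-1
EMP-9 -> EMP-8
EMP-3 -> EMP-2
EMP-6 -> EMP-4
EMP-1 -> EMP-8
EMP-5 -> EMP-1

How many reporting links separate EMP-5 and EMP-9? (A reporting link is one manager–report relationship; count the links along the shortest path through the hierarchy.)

3

EMP-5 is 2 levels below EMP-8, and EMP-9 is 1 level below EMP-8 (their lowest common manager). The shortest path runs up from EMP-5 to EMP-8 and back down to EMP-9: 2 + 1 = 3 links.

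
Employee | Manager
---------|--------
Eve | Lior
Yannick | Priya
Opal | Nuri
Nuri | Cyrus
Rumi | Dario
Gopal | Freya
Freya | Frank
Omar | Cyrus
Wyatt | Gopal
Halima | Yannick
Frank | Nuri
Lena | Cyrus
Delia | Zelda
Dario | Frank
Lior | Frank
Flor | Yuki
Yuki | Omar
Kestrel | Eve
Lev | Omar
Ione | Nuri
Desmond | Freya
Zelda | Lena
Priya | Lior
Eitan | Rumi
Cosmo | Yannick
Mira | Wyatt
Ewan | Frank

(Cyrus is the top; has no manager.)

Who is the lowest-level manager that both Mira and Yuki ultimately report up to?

Mira's chain of managers is Wyatt, Gopal, Freya, Frank, Nuri, Cyrus. Yuki's chain of managers is Omar, Cyrus. The first manager that appears in both chains is Cyrus.

Cyrus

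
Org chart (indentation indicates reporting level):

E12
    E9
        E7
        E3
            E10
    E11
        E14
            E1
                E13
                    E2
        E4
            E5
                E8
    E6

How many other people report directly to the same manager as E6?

2

E6 reports to E12. E12's other direct reports are E9, E11 — 2 peers.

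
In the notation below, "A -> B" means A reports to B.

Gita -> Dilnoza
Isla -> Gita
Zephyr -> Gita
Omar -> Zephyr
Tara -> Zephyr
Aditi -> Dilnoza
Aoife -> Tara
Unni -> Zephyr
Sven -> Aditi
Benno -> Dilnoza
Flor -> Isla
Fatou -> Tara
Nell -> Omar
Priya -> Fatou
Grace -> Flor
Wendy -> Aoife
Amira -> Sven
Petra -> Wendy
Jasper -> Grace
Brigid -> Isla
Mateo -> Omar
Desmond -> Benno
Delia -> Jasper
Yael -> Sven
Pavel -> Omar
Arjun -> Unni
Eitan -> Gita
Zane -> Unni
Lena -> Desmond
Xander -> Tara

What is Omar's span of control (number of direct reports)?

3

Omar directly manages Nell, Mateo, Pavel. That is 3 direct reports.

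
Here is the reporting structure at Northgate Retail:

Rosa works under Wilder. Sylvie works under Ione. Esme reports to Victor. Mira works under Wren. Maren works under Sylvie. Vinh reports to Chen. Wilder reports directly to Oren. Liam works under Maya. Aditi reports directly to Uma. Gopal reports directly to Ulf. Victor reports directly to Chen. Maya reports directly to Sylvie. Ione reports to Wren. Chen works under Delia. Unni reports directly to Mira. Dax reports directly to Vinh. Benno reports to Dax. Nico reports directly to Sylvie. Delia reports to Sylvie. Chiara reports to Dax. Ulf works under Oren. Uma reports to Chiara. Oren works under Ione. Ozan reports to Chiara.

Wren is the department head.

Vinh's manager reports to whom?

Delia

Vinh reports to Chen, and Chen reports to Delia. So Vinh's skip-level manager is Delia.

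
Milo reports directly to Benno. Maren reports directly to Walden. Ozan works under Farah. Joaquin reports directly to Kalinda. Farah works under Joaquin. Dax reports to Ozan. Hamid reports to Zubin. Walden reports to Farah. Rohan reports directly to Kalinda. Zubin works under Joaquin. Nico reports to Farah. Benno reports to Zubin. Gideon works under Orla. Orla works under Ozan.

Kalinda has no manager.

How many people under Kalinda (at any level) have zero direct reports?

The people in Kalinda's organization with no one reporting to them are Rohan, Maren, Nico, Gideon, Dax, Milo, Hamid. That is 7.

7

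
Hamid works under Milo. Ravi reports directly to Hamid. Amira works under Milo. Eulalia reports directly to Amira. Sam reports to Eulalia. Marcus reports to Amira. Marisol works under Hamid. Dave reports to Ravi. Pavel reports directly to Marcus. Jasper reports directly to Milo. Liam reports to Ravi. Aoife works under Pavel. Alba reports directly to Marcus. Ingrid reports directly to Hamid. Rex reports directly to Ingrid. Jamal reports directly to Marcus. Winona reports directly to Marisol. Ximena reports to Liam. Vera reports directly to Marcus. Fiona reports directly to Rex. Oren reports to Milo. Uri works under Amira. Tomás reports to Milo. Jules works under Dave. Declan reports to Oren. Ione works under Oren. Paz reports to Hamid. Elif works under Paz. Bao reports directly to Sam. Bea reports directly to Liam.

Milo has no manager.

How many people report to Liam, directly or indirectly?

Liam directly manages Ximena, Bea. Ximena has no reports. Bea has no reports. So Liam's organization is 2 direct reports plus everyone under them: 1 + 1 = 2.

2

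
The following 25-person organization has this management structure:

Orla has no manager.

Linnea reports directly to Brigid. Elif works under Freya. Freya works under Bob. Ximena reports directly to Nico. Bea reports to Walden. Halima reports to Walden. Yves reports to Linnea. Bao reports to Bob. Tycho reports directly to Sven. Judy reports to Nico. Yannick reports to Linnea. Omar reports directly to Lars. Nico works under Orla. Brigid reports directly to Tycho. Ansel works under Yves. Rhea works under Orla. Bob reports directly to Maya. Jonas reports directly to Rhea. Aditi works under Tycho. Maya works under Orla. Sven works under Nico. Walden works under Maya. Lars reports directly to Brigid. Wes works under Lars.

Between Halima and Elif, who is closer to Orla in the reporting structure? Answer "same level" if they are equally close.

Halima is 3 levels below Orla; Elif is 4. Halima is higher.

Halima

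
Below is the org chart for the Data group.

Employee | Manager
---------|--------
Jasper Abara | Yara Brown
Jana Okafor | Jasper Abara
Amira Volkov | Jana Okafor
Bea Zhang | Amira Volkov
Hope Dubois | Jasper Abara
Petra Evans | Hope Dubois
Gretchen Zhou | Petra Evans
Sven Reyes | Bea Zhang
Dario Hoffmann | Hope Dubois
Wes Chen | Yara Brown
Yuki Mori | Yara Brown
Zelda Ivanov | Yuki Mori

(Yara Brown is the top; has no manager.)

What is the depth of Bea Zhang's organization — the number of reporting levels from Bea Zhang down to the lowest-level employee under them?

The longest chain under Bea Zhang runs Bea Zhang → Sven Reyes, which is 1 level below Bea Zhang.

1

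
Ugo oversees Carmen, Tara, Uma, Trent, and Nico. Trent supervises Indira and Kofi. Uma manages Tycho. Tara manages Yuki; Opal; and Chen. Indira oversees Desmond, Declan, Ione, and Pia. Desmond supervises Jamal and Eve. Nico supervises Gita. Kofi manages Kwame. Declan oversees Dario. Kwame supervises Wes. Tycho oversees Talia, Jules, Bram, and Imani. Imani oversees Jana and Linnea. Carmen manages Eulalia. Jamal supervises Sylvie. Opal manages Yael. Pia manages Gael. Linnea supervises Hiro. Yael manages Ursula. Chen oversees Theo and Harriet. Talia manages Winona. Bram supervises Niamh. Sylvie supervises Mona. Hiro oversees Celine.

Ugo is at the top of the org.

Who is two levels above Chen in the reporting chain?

Ugo

Chen reports to Tara, and Tara reports to Ugo. So Chen's skip-level manager is Ugo.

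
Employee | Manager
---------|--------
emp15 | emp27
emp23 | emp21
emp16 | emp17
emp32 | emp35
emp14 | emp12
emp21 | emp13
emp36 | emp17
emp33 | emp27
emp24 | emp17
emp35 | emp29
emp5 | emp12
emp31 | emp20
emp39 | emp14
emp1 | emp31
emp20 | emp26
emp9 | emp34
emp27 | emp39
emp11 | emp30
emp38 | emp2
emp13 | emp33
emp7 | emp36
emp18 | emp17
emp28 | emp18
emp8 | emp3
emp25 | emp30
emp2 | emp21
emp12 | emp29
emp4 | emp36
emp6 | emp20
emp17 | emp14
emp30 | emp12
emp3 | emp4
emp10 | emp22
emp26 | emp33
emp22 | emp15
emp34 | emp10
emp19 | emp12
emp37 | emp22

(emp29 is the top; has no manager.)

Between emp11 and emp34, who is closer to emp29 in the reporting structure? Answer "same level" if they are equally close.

emp11

emp11 is 3 levels below emp29; emp34 is 8. emp11 is higher.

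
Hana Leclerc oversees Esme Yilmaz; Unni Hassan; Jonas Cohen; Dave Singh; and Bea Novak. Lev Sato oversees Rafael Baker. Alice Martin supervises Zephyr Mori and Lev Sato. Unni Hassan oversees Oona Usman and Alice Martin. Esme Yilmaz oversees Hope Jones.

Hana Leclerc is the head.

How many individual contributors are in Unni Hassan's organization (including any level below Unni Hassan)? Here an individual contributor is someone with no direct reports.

The people in Unni Hassan's organization with no one reporting to them are Oona Usman, Rafael Baker, Zephyr Mori. That is 3.

3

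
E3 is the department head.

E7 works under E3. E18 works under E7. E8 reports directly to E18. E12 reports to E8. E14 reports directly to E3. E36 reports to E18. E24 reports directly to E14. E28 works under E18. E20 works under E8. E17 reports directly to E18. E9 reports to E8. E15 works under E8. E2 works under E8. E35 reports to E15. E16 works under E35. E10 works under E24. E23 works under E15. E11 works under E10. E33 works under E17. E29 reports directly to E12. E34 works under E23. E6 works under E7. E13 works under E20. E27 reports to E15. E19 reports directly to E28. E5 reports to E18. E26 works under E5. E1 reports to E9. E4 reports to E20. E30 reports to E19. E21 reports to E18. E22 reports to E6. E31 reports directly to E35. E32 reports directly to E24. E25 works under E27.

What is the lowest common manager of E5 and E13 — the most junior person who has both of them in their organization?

E18

E5's chain of managers is E18, E7, E3. E13's chain of managers is E20, E8, E18, E7, E3. The first manager that appears in both chains is E18.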